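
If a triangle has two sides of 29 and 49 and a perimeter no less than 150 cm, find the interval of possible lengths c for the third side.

72 ≤ c < 78

Triangle inequality alone gives 20 < c < 78.
The perimeter condition gives c ≥ 150 − 29 − 49 = 72.
Intersecting the two: 72 ≤ c < 78.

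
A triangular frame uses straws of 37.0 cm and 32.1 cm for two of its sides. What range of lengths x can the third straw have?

4.9 < x < 69.1 (cm)

By the triangle inequality, x must be less than 37.0 + 32.1 = 69.1 and greater than |37.0 − 32.1| = 4.9.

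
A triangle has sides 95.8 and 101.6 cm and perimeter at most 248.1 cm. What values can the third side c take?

Triangle inequality alone gives 5.8 < c < 197.4.
The perimeter condition gives c ≤ 248.1 − 95.8 − 101.6 = 50.7.
Intersecting the two: 5.8 < c ≤ 50.7.

5.8 < c ≤ 50.7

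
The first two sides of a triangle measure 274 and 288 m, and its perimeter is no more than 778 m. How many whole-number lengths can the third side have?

202

Triangle inequality: 14 < x < 562. Perimeter ≤ 778 gives x ≤ 778 − 274 − 288 = 216.
So 14 < x ≤ 216; integers 15 through 216: 202 values.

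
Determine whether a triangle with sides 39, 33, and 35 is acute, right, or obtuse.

acute

Compare the square of the longest side to the sum of squares of the other two: 33² + 35² = 2314 > 1521 = 39².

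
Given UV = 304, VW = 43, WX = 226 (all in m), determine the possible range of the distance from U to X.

The maximum is all hops collinear in one direction: 304 + 43 + 226 = 573.
The longest hop is 304; the others sum to 269. Folding the others back against it leaves at least 304 − 269 = 35.

35 ≤ UX ≤ 573 m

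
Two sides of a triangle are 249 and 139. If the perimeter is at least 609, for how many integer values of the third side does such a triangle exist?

Triangle inequality: 110 < x < 388. Perimeter ≥ 609 gives x ≥ 609 − 249 − 139 = 221.
So 221 ≤ x < 388; integers 221 through 387: 167 values.

167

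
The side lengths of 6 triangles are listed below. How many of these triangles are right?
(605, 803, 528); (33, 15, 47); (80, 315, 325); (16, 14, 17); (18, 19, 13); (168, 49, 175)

(605,803,528): 528²+605² = 644809 = 803² → right
(33,15,47): 15²+33² = 1314 < 2209 = 47² → obtuse
(80,315,325): 80²+315² = 105625 = 325² → right
(16,14,17): 14²+16² = 452 > 289 = 17² → acute
(18,19,13): 13²+18² = 493 > 361 = 19² → acute
(168,49,175): 49²+168² = 30625 = 175² → right
3 of the 6 are right.

3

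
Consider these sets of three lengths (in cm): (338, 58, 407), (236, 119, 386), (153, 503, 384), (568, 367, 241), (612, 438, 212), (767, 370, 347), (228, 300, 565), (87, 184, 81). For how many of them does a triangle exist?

3

(58,338,407): 58+338 ≤ 407 → not valid
(119,236,386): 119+236 ≤ 386 → not valid
(153,384,503): 153+384 > 503 → valid
(241,367,568): 241+367 > 568 → valid
(212,438,612): 212+438 > 612 → valid
(347,370,767): 347+370 ≤ 767 → not valid
(228,300,565): 228+300 ≤ 565 → not valid
(81,87,184): 81+87 ≤ 184 → not valid
3 of the 8 triples form a triangle.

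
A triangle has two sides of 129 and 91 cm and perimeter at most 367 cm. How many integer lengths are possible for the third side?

Triangle inequality: 38 < x < 220. Perimeter ≤ 367 gives x ≤ 367 − 129 − 91 = 147.
So 38 < x ≤ 147; integers 39 through 147: 109 values.

109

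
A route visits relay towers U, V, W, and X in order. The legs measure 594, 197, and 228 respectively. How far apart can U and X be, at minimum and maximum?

The maximum is all hops collinear in one direction: 594 + 197 + 228 = 1019.
The longest hop is 594; the others sum to 425. Folding the others back against it leaves at least 594 − 425 = 169.

169 ≤ UX ≤ 1019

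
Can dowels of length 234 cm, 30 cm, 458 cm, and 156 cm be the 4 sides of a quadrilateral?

For a quadrilateral, each side must be shorter than the sum of the others.
Here the longest side is 458, but the remaining 3 sides sum to only 420.

No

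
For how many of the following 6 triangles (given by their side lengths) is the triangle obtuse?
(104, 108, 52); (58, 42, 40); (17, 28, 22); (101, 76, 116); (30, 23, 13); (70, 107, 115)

2

(104,108,52): 52²+104² = 13520 > 11664 = 108² → acute
(58,42,40): 40²+42² = 3364 = 58² → right
(17,28,22): 17²+22² = 773 < 784 = 28² → obtuse
(101,76,116): 76²+101² = 15977 > 13456 = 116² → acute
(30,23,13): 13²+23² = 698 < 900 = 30² → obtuse
(70,107,115): 70²+107² = 16349 > 13225 = 115² → acute
2 of the 6 are obtuse.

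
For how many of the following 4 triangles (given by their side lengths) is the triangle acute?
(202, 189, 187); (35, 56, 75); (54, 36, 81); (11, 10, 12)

2

(202,189,187): 187²+189² = 70690 > 40804 = 202² → acute
(35,56,75): 35²+56² = 4361 < 5625 = 75² → obtuse
(54,36,81): 36²+54² = 4212 < 6561 = 81² → obtuse
(11,10,12): 10²+11² = 221 > 144 = 12² → acute
2 of the 4 are acute.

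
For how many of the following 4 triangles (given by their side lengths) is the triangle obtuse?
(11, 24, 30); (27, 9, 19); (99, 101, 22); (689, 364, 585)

(11,24,30): 11²+24² = 697 < 900 = 30² → obtuse
(27,9,19): 9²+19² = 442 < 729 = 27² → obtuse
(99,101,22): 22²+99² = 10285 > 10201 = 101² → acute
(689,364,585): 364²+585² = 474721 = 689² → right
2 of the 4 are obtuse.

2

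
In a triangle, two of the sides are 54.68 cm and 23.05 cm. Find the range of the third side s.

31.63 < s < 77.73 (cm)

By the triangle inequality, s must be less than 54.68 + 23.05 = 77.73 and greater than |54.68 − 23.05| = 31.63.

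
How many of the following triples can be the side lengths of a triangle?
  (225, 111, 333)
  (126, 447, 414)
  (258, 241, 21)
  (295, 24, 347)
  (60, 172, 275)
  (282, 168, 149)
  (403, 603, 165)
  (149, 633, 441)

4

(111,225,333): 111+225 > 333 → valid
(126,414,447): 126+414 > 447 → valid
(21,241,258): 21+241 > 258 → valid
(24,295,347): 24+295 ≤ 347 → not valid
(60,172,275): 60+172 ≤ 275 → not valid
(149,168,282): 149+168 > 282 → valid
(165,403,603): 165+403 ≤ 603 → not valid
(149,441,633): 149+441 ≤ 633 → not valid
4 of the 8 triples form a triangle.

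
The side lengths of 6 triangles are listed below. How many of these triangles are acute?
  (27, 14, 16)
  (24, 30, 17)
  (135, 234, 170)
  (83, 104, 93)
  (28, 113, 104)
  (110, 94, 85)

(27,14,16): 14²+16² = 452 < 729 = 27² → obtuse
(24,30,17): 17²+24² = 865 < 900 = 30² → obtuse
(135,234,170): 135²+170² = 47125 < 54756 = 234² → obtuse
(83,104,93): 83²+93² = 15538 > 10816 = 104² → acute
(28,113,104): 28²+104² = 11600 < 12769 = 113² → obtuse
(110,94,85): 85²+94² = 16061 > 12100 = 110² → acute
2 of the 6 are acute.

2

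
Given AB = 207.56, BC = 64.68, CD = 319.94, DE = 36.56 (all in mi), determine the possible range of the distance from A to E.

The maximum is all hops collinear in one direction: 207.56 + 64.68 + 319.94 + 36.56 = 628.74.
The longest hop is 319.94; the others sum to 308.80. Folding the others back against it leaves at least 319.94 − 308.80 = 11.14.

11.14 ≤ AE ≤ 628.74 mi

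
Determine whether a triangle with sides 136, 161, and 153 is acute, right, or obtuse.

Compare the square of the longest side to the sum of squares of the other two: 136² + 153² = 41905 > 25921 = 161².

acute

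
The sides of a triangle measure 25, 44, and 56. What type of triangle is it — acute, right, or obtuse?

obtuse

Compare the square of the longest side to the sum of squares of the other two: 25² + 44² = 2561 < 3136 = 56².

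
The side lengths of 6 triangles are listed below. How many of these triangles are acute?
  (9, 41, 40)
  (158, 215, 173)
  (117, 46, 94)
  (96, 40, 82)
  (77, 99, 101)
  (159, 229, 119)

(9,41,40): 9²+40² = 1681 = 41² → right
(158,215,173): 158²+173² = 54893 > 46225 = 215² → acute
(117,46,94): 46²+94² = 10952 < 13689 = 117² → obtuse
(96,40,82): 40²+82² = 8324 < 9216 = 96² → obtuse
(77,99,101): 77²+99² = 15730 > 10201 = 101² → acute
(159,229,119): 119²+159² = 39442 < 52441 = 229² → obtuse
2 of the 6 are acute.

2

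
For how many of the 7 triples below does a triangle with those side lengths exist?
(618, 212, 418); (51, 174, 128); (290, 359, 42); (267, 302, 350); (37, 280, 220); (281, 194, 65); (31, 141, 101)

3

(212,418,618): 212+418 > 618 → valid
(51,128,174): 51+128 > 174 → valid
(42,290,359): 42+290 ≤ 359 → not valid
(267,302,350): 267+302 > 350 → valid
(37,220,280): 37+220 ≤ 280 → not valid
(65,194,281): 65+194 ≤ 281 → not valid
(31,101,141): 31+101 ≤ 141 → not valid
3 of the 7 triples form a triangle.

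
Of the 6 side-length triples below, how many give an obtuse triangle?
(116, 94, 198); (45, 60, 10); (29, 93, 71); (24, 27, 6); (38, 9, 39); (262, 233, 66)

4

(116,94,198): 94²+116² = 22292 < 39204 = 198² → obtuse
(45,60,10): 10+45 ≤ 60, not a triangle
(29,93,71): 29²+71² = 5882 < 8649 = 93² → obtuse
(24,27,6): 6²+24² = 612 < 729 = 27² → obtuse
(38,9,39): 9²+38² = 1525 > 1521 = 39² → acute
(262,233,66): 66²+233² = 58645 < 68644 = 262² → obtuse
4 of the 6 are obtuse.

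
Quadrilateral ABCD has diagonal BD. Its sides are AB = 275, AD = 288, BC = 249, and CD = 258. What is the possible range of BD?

13 < BD < 507

From triangle ABD: |275 − 288| < BD < 275 + 288, i.e. 13 < BD < 563.
From triangle CBD: 9 < BD < 507.
Both must hold, so BD lies in the intersection.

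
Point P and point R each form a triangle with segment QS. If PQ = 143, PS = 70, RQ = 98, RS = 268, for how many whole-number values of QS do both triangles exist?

42

From triangle PQS: 73 < QS < 213.
From triangle RQS: 170 < QS < 366.
Intersection: 170 < QS < 213, so integers 171 through 212: 42 values.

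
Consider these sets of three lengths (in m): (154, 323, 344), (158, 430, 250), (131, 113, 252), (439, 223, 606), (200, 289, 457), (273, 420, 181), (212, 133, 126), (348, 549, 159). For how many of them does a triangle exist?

5

(154,323,344): 154+323 > 344 → valid
(158,250,430): 158+250 ≤ 430 → not valid
(113,131,252): 113+131 ≤ 252 → not valid
(223,439,606): 223+439 > 606 → valid
(200,289,457): 200+289 > 457 → valid
(181,273,420): 181+273 > 420 → valid
(126,133,212): 126+133 > 212 → valid
(159,348,549): 159+348 ≤ 549 → not valid
5 of the 8 triples form a triangle.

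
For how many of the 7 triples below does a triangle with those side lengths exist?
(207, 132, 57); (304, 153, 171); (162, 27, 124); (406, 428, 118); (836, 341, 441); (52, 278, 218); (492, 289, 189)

(57,132,207): 57+132 ≤ 207 → not valid
(153,171,304): 153+171 > 304 → valid
(27,124,162): 27+124 ≤ 162 → not valid
(118,406,428): 118+406 > 428 → valid
(341,441,836): 341+441 ≤ 836 → not valid
(52,218,278): 52+218 ≤ 278 → not valid
(189,289,492): 189+289 ≤ 492 → not valid
2 of the 7 triples form a triangle.

2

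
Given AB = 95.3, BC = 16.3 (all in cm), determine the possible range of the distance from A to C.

By the triangle inequality, |95.3 − 16.3| ≤ AC ≤ 95.3 + 16.3.

79.0 ≤ AC ≤ 111.6 cm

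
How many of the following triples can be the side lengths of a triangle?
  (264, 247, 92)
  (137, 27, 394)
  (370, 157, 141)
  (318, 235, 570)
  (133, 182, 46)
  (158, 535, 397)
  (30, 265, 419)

2

(92,247,264): 92+247 > 264 → valid
(27,137,394): 27+137 ≤ 394 → not valid
(141,157,370): 141+157 ≤ 370 → not valid
(235,318,570): 235+318 ≤ 570 → not valid
(46,133,182): 46+133 ≤ 182 → not valid
(158,397,535): 158+397 > 535 → valid
(30,265,419): 30+265 ≤ 419 → not valid
2 of the 7 triples form a triangle.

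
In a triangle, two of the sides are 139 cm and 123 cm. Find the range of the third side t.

16 < t < 262

By the triangle inequality, t must be less than 139 + 123 = 262 and greater than |139 − 123| = 16.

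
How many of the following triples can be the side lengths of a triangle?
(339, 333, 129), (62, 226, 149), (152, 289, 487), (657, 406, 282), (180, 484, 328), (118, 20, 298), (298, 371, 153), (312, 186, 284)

(129,333,339): 129+333 > 339 → valid
(62,149,226): 62+149 ≤ 226 → not valid
(152,289,487): 152+289 ≤ 487 → not valid
(282,406,657): 282+406 > 657 → valid
(180,328,484): 180+328 > 484 → valid
(20,118,298): 20+118 ≤ 298 → not valid
(153,298,371): 153+298 > 371 → valid
(186,284,312): 186+284 > 312 → valid
5 of the 8 triples form a triangle.

5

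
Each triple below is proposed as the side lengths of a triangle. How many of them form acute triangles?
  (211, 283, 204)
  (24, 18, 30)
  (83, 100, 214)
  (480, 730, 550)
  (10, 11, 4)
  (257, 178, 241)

2

(211,283,204): 204²+211² = 86137 > 80089 = 283² → acute
(24,18,30): 18²+24² = 900 = 30² → right
(83,100,214): 83+100 ≤ 214, not a triangle
(480,730,550): 480²+550² = 532900 = 730² → right
(10,11,4): 4²+10² = 116 < 121 = 11² → obtuse
(257,178,241): 178²+241² = 89765 > 66049 = 257² → acute
2 of the 6 are acute.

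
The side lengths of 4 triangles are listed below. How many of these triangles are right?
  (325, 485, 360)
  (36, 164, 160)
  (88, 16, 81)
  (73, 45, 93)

(325,485,360): 325²+360² = 235225 = 485² → right
(36,164,160): 36²+160² = 26896 = 164² → right
(88,16,81): 16²+81² = 6817 < 7744 = 88² → obtuse
(73,45,93): 45²+73² = 7354 < 8649 = 93² → obtuse
2 of the 4 are right.

2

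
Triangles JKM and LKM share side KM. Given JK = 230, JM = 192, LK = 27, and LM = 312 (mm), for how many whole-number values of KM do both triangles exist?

53

From triangle JKM: 38 < KM < 422.
From triangle LKM: 285 < KM < 339.
Intersection: 285 < KM < 339, so integers 286 through 338: 53 values.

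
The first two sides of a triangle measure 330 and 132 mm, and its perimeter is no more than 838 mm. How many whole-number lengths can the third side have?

Triangle inequality: 198 < x < 462. Perimeter ≤ 838 gives x ≤ 838 − 330 − 132 = 376.
So 198 < x ≤ 376; integers 199 through 376: 178 values.

178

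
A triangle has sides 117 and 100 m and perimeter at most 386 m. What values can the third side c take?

17 < c ≤ 169

Triangle inequality alone gives 17 < c < 217.
The perimeter condition gives c ≤ 386 − 117 − 100 = 169.
Intersecting the two: 17 < c ≤ 169.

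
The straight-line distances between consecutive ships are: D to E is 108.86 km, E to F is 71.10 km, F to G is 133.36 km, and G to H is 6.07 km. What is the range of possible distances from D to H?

0 ≤ DH ≤ 319.39 km

The maximum is all hops collinear in one direction: 108.86 + 71.10 + 133.36 + 6.07 = 319.39.
The longest hop is 133.36; the others sum to 186.03. Since 133.36 ≤ 186.03, the path can fold back on itself completely, so the minimum distance is 0.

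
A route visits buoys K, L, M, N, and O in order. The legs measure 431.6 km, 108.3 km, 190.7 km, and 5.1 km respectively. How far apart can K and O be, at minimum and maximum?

The maximum is all hops collinear in one direction: 431.6 + 108.3 + 190.7 + 5.1 = 735.7.
The longest hop is 431.6; the others sum to 304.1. Folding the others back against it leaves at least 431.6 − 304.1 = 127.5.

127.5 ≤ KO ≤ 735.7 km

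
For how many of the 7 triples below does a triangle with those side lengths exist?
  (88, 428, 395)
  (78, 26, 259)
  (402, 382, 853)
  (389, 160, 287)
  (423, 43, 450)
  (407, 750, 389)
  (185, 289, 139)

(88,395,428): 88+395 > 428 → valid
(26,78,259): 26+78 ≤ 259 → not valid
(382,402,853): 382+402 ≤ 853 → not valid
(160,287,389): 160+287 > 389 → valid
(43,423,450): 43+423 > 450 → valid
(389,407,750): 389+407 > 750 → valid
(139,185,289): 139+185 > 289 → valid
5 of the 7 triples form a triangle.

5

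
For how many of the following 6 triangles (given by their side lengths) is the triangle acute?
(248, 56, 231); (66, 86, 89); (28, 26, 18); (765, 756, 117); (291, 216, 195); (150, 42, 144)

(248,56,231): 56²+231² = 56497 < 61504 = 248² → obtuse
(66,86,89): 66²+86² = 11752 > 7921 = 89² → acute
(28,26,18): 18²+26² = 1000 > 784 = 28² → acute
(765,756,117): 117²+756² = 585225 = 765² → right
(291,216,195): 195²+216² = 84681 = 291² → right
(150,42,144): 42²+144² = 22500 = 150² → right
2 of the 6 are acute.

2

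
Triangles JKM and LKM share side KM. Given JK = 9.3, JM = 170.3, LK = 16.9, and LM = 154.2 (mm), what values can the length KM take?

161.0 < KM < 171.1

From triangle JKM: |9.3 − 170.3| < KM < 9.3 + 170.3, i.e. 161.0 < KM < 179.6.
From triangle LKM: 137.3 < KM < 171.1.
Both must hold, so KM lies in the intersection.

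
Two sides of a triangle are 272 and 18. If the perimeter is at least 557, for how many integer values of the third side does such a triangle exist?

23

Triangle inequality: 254 < x < 290. Perimeter ≥ 557 gives x ≥ 557 − 272 − 18 = 267.
So 267 ≤ x < 290; integers 267 through 289: 23 values.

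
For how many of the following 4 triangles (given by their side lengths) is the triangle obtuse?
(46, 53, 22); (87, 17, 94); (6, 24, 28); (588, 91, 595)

(46,53,22): 22²+46² = 2600 < 2809 = 53² → obtuse
(87,17,94): 17²+87² = 7858 < 8836 = 94² → obtuse
(6,24,28): 6²+24² = 612 < 784 = 28² → obtuse
(588,91,595): 91²+588² = 354025 = 595² → right
3 of the 4 are obtuse.

3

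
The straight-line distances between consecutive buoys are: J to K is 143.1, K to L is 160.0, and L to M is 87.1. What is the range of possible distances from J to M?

0 ≤ JM ≤ 390.2

The maximum is all hops collinear in one direction: 143.1 + 160.0 + 87.1 = 390.2.
The longest hop is 160.0; the others sum to 230.2. Since 160.0 ≤ 230.2, the path can fold back on itself completely, so the minimum distance is 0.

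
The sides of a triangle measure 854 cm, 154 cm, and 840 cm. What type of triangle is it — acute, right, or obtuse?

right

Compare the square of the longest side to the sum of squares of the other two: 154² + 840² = 729316 = 854².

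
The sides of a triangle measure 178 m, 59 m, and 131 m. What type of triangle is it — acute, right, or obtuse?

obtuse

Compare the square of the longest side to the sum of squares of the other two: 59² + 131² = 20642 < 31684 = 178².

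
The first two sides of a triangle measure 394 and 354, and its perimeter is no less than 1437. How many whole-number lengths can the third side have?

Triangle inequality: 40 < x < 748. Perimeter ≥ 1437 gives x ≥ 1437 − 394 − 354 = 689.
So 689 ≤ x < 748; integers 689 through 747: 59 values.

59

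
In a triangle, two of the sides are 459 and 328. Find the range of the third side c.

By the triangle inequality, c must be less than 459 + 328 = 787 and greater than |459 − 328| = 131.

131 < c < 787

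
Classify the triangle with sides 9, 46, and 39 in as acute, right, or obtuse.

obtuse

Compare the square of the longest side to the sum of squares of the other two: 9² + 39² = 1602 < 2116 = 46².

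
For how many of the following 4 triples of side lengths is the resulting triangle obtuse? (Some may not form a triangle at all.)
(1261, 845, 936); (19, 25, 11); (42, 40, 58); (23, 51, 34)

(1261,845,936): 845²+936² = 1590121 = 1261² → right
(19,25,11): 11²+19² = 482 < 625 = 25² → obtuse
(42,40,58): 40²+42² = 3364 = 58² → right
(23,51,34): 23²+34² = 1685 < 2601 = 51² → obtuse
2 of the 4 are obtuse.

2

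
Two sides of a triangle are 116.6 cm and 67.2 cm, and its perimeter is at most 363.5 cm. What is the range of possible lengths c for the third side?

Triangle inequality alone gives 49.4 < c < 183.8.
The perimeter condition gives c ≤ 363.5 − 116.6 − 67.2 = 179.7.
Intersecting the two: 49.4 < c ≤ 179.7.

49.4 < c ≤ 179.7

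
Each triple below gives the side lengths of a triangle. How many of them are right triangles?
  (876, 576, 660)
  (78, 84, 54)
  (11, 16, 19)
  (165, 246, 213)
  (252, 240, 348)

(876,576,660): 576²+660² = 767376 = 876² → right
(78,84,54): 54²+78² = 9000 > 7056 = 84² → acute
(11,16,19): 11²+16² = 377 > 361 = 19² → acute
(165,246,213): 165²+213² = 72594 > 60516 = 246² → acute
(252,240,348): 240²+252² = 121104 = 348² → right
2 of the 5 are right.

2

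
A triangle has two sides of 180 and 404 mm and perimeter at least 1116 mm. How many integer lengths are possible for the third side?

52

Triangle inequality: 224 < x < 584. Perimeter ≥ 1116 gives x ≥ 1116 − 180 − 404 = 532.
So 532 ≤ x < 584; integers 532 through 583: 52 values.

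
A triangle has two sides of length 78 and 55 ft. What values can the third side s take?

23 < s < 133 (ft)

By the triangle inequality, s must be less than 78 + 55 = 133 and greater than |78 − 55| = 23.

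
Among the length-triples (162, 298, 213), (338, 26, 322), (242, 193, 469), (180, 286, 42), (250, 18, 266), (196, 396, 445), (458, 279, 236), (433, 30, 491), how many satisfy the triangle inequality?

5

(162,213,298): 162+213 > 298 → valid
(26,322,338): 26+322 > 338 → valid
(193,242,469): 193+242 ≤ 469 → not valid
(42,180,286): 42+180 ≤ 286 → not valid
(18,250,266): 18+250 > 266 → valid
(196,396,445): 196+396 > 445 → valid
(236,279,458): 236+279 > 458 → valid
(30,433,491): 30+433 ≤ 491 → not valid
5 of the 8 triples form a triangle.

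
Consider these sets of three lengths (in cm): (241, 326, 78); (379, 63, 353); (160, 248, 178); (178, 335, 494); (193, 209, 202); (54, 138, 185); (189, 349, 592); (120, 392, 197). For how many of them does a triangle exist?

5

(78,241,326): 78+241 ≤ 326 → not valid
(63,353,379): 63+353 > 379 → valid
(160,178,248): 160+178 > 248 → valid
(178,335,494): 178+335 > 494 → valid
(193,202,209): 193+202 > 209 → valid
(54,138,185): 54+138 > 185 → valid
(189,349,592): 189+349 ≤ 592 → not valid
(120,197,392): 120+197 ≤ 392 → not valid
5 of the 8 triples form a triangle.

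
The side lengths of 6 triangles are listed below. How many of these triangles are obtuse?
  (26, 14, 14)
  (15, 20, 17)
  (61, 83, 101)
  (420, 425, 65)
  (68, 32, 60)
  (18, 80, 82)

1

(26,14,14): 14²+14² = 392 < 676 = 26² → obtuse
(15,20,17): 15²+17² = 514 > 400 = 20² → acute
(61,83,101): 61²+83² = 10610 > 10201 = 101² → acute
(420,425,65): 65²+420² = 180625 = 425² → right
(68,32,60): 32²+60² = 4624 = 68² → right
(18,80,82): 18²+80² = 6724 = 82² → right
1 of the 6 is obtuse.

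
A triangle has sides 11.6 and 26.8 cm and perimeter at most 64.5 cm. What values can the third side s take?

Triangle inequality alone gives 15.2 < s < 38.4.
The perimeter condition gives s ≤ 64.5 − 11.6 − 26.8 = 26.1.
Intersecting the two: 15.2 < s ≤ 26.1.

15.2 < s ≤ 26.1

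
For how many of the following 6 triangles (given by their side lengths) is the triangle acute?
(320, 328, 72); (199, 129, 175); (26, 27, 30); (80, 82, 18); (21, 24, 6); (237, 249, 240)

(320,328,72): 72²+320² = 107584 = 328² → right
(199,129,175): 129²+175² = 47266 > 39601 = 199² → acute
(26,27,30): 26²+27² = 1405 > 900 = 30² → acute
(80,82,18): 18²+80² = 6724 = 82² → right
(21,24,6): 6²+21² = 477 < 576 = 24² → obtuse
(237,249,240): 237²+240² = 113769 > 62001 = 249² → acute
3 of the 6 are acute.

3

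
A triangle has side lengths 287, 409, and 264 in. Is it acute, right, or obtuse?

Compare the square of the longest side to the sum of squares of the other two: 264² + 287² = 152065 < 167281 = 409².

obtuse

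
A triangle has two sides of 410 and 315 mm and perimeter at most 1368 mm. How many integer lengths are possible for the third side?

Triangle inequality: 95 < x < 725. Perimeter ≤ 1368 gives x ≤ 1368 − 410 − 315 = 643.
So 95 < x ≤ 643; integers 96 through 643: 548 values.

548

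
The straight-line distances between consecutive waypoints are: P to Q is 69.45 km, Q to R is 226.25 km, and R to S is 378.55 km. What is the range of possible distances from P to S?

The maximum is all hops collinear in one direction: 69.45 + 226.25 + 378.55 = 674.25.
The longest hop is 378.55; the others sum to 295.70. Folding the others back against it leaves at least 378.55 − 295.70 = 82.85.

82.85 ≤ PS ≤ 674.25 km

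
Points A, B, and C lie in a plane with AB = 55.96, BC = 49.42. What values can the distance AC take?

6.54 ≤ AC ≤ 105.38

By the triangle inequality, |55.96 − 49.42| ≤ AC ≤ 55.96 + 49.42.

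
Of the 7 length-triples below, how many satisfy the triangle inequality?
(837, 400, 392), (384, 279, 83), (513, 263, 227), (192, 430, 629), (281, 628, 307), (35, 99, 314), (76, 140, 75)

(392,400,837): 392+400 ≤ 837 → not valid
(83,279,384): 83+279 ≤ 384 → not valid
(227,263,513): 227+263 ≤ 513 → not valid
(192,430,629): 192+430 ≤ 629 → not valid
(281,307,628): 281+307 ≤ 628 → not valid
(35,99,314): 35+99 ≤ 314 → not valid
(75,76,140): 75+76 > 140 → valid
1 of the 7 triples forms a triangle.

1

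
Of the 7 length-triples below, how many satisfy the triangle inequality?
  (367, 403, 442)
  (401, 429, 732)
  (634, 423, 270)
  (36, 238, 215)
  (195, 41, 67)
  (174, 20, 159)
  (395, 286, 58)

(367,403,442): 367+403 > 442 → valid
(401,429,732): 401+429 > 732 → valid
(270,423,634): 270+423 > 634 → valid
(36,215,238): 36+215 > 238 → valid
(41,67,195): 41+67 ≤ 195 → not valid
(20,159,174): 20+159 > 174 → valid
(58,286,395): 58+286 ≤ 395 → not valid
5 of the 7 triples form a triangle.

5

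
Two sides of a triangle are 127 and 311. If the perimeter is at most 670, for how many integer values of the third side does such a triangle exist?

Triangle inequality: 184 < x < 438. Perimeter ≤ 670 gives x ≤ 670 − 127 − 311 = 232.
So 184 < x ≤ 232; integers 185 through 232: 48 values.

48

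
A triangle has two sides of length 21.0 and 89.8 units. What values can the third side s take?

68.8 < s < 110.8

By the triangle inequality, s must be less than 21.0 + 89.8 = 110.8 and greater than |21.0 − 89.8| = 68.8.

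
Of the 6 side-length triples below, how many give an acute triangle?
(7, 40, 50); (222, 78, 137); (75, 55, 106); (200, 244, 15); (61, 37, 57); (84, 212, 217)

2

(7,40,50): 7+40 ≤ 50, not a triangle
(222,78,137): 78+137 ≤ 222, not a triangle
(75,55,106): 55²+75² = 8650 < 11236 = 106² → obtuse
(200,244,15): 15+200 ≤ 244, not a triangle
(61,37,57): 37²+57² = 4618 > 3721 = 61² → acute
(84,212,217): 84²+212² = 52000 > 47089 = 217² → acute
2 of the 6 are acute.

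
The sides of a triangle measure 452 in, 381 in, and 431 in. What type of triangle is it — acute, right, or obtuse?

acute

Compare the square of the longest side to the sum of squares of the other two: 381² + 431² = 330922 > 204304 = 452².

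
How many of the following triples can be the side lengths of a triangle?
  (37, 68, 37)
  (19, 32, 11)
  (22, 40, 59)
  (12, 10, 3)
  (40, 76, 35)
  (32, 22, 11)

(37,37,68): 37+37 > 68 → valid
(11,19,32): 11+19 ≤ 32 → not valid
(22,40,59): 22+40 > 59 → valid
(3,10,12): 3+10 > 12 → valid
(35,40,76): 35+40 ≤ 76 → not valid
(11,22,32): 11+22 > 32 → valid
4 of the 6 triples form a triangle.

4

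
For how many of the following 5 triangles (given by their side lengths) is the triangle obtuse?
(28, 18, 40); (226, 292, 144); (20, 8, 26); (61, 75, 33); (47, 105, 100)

(28,18,40): 18²+28² = 1108 < 1600 = 40² → obtuse
(226,292,144): 144²+226² = 71812 < 85264 = 292² → obtuse
(20,8,26): 8²+20² = 464 < 676 = 26² → obtuse
(61,75,33): 33²+61² = 4810 < 5625 = 75² → obtuse
(47,105,100): 47²+100² = 12209 > 11025 = 105² → acute
4 of the 5 are obtuse.

4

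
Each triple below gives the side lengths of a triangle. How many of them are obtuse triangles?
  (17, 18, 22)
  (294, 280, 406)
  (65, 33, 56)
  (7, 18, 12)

1

(17,18,22): 17²+18² = 613 > 484 = 22² → acute
(294,280,406): 280²+294² = 164836 = 406² → right
(65,33,56): 33²+56² = 4225 = 65² → right
(7,18,12): 7²+12² = 193 < 324 = 18² → obtuse
1 of the 4 is obtuse.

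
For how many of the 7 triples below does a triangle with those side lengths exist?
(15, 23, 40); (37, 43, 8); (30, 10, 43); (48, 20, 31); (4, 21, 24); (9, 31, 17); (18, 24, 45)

3

(15,23,40): 15+23 ≤ 40 → not valid
(8,37,43): 8+37 > 43 → valid
(10,30,43): 10+30 ≤ 43 → not valid
(20,31,48): 20+31 > 48 → valid
(4,21,24): 4+21 > 24 → valid
(9,17,31): 9+17 ≤ 31 → not valid
(18,24,45): 18+24 ≤ 45 → not valid
3 of the 7 triples form a triangle.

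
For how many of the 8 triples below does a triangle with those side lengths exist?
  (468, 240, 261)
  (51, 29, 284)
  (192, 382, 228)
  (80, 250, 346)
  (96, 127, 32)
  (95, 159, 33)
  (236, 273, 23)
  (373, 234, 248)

(240,261,468): 240+261 > 468 → valid
(29,51,284): 29+51 ≤ 284 → not valid
(192,228,382): 192+228 > 382 → valid
(80,250,346): 80+250 ≤ 346 → not valid
(32,96,127): 32+96 > 127 → valid
(33,95,159): 33+95 ≤ 159 → not valid
(23,236,273): 23+236 ≤ 273 → not valid
(234,248,373): 234+248 > 373 → valid
4 of the 8 triples form a triangle.

4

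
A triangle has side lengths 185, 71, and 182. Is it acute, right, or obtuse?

acute

Compare the square of the longest side to the sum of squares of the other two: 71² + 182² = 38165 > 34225 = 185².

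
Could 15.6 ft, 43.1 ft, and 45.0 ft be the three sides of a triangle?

The longest side is 45.0, and the other two sum to 58.7.
Since 58.7 > 45.0, the triangle inequality holds.

Yes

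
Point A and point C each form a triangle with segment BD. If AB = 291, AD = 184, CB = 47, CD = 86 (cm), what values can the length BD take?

From triangle ABD: |291 − 184| < BD < 291 + 184, i.e. 107 < BD < 475.
From triangle CBD: 39 < BD < 133.
Both must hold, so BD lies in the intersection.

107 < BD < 133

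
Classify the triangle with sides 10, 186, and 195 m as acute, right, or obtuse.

obtuse

Compare the square of the longest side to the sum of squares of the other two: 10² + 186² = 34696 < 38025 = 195².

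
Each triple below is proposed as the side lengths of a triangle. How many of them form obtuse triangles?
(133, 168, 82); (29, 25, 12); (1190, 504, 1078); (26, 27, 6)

(133,168,82): 82²+133² = 24413 < 28224 = 168² → obtuse
(29,25,12): 12²+25² = 769 < 841 = 29² → obtuse
(1190,504,1078): 504²+1078² = 1416100 = 1190² → right
(26,27,6): 6²+26² = 712 < 729 = 27² → obtuse
3 of the 4 are obtuse.

3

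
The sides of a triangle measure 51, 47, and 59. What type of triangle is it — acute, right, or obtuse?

Compare the square of the longest side to the sum of squares of the other two: 47² + 51² = 4810 > 3481 = 59².

acute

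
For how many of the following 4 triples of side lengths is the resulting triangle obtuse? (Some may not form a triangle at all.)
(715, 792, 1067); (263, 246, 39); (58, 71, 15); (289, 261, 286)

2

(715,792,1067): 715²+792² = 1138489 = 1067² → right
(263,246,39): 39²+246² = 62037 < 69169 = 263² → obtuse
(58,71,15): 15²+58² = 3589 < 5041 = 71² → obtuse
(289,261,286): 261²+286² = 149917 > 83521 = 289² → acute
2 of the 4 are obtuse.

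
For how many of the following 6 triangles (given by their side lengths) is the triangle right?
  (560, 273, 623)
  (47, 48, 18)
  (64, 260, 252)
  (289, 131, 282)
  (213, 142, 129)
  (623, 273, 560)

(560,273,623): 273²+560² = 388129 = 623² → right
(47,48,18): 18²+47² = 2533 > 2304 = 48² → acute
(64,260,252): 64²+252² = 67600 = 260² → right
(289,131,282): 131²+282² = 96685 > 83521 = 289² → acute
(213,142,129): 129²+142² = 36805 < 45369 = 213² → obtuse
(623,273,560): 273²+560² = 388129 = 623² → right
3 of the 6 are right.

3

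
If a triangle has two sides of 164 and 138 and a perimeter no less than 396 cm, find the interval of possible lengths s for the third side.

94 ≤ s < 302

Triangle inequality alone gives 26 < s < 302.
The perimeter condition gives s ≥ 396 − 164 − 138 = 94.
Intersecting the two: 94 ≤ s < 302.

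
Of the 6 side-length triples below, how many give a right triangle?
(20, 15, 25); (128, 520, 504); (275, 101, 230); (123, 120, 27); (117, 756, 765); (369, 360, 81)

(20,15,25): 15²+20² = 625 = 25² → right
(128,520,504): 128²+504² = 270400 = 520² → right
(275,101,230): 101²+230² = 63101 < 75625 = 275² → obtuse
(123,120,27): 27²+120² = 15129 = 123² → right
(117,756,765): 117²+756² = 585225 = 765² → right
(369,360,81): 81²+360² = 136161 = 369² → right
5 of the 6 are right.

5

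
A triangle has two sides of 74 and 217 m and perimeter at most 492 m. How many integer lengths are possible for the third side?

Triangle inequality: 143 < x < 291. Perimeter ≤ 492 gives x ≤ 492 − 74 − 217 = 201.
So 143 < x ≤ 201; integers 144 through 201: 58 values.

58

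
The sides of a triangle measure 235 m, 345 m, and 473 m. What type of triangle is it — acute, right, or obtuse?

Compare the square of the longest side to the sum of squares of the other two: 235² + 345² = 174250 < 223729 = 473².

obtuse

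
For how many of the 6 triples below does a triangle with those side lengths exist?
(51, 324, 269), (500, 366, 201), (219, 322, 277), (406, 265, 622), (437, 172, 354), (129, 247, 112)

(51,269,324): 51+269 ≤ 324 → not valid
(201,366,500): 201+366 > 500 → valid
(219,277,322): 219+277 > 322 → valid
(265,406,622): 265+406 > 622 → valid
(172,354,437): 172+354 > 437 → valid
(112,129,247): 112+129 ≤ 247 → not valid
4 of the 6 triples form a triangle.

4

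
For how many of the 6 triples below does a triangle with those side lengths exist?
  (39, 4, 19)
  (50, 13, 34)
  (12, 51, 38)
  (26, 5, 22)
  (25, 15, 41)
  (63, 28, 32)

(4,19,39): 4+19 ≤ 39 → not valid
(13,34,50): 13+34 ≤ 50 → not valid
(12,38,51): 12+38 ≤ 51 → not valid
(5,22,26): 5+22 > 26 → valid
(15,25,41): 15+25 ≤ 41 → not valid
(28,32,63): 28+32 ≤ 63 → not valid
1 of the 6 triples forms a triangle.

1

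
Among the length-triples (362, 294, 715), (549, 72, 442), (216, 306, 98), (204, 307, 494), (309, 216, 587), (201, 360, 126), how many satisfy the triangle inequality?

2

(294,362,715): 294+362 ≤ 715 → not valid
(72,442,549): 72+442 ≤ 549 → not valid
(98,216,306): 98+216 > 306 → valid
(204,307,494): 204+307 > 494 → valid
(216,309,587): 216+309 ≤ 587 → not valid
(126,201,360): 126+201 ≤ 360 → not valid
2 of the 6 triples form a triangle.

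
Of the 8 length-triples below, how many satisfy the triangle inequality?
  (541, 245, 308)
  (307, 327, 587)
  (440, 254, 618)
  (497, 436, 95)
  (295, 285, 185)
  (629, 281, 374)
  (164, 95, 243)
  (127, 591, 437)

(245,308,541): 245+308 > 541 → valid
(307,327,587): 307+327 > 587 → valid
(254,440,618): 254+440 > 618 → valid
(95,436,497): 95+436 > 497 → valid
(185,285,295): 185+285 > 295 → valid
(281,374,629): 281+374 > 629 → valid
(95,164,243): 95+164 > 243 → valid
(127,437,591): 127+437 ≤ 591 → not valid
7 of the 8 triples form a triangle.

7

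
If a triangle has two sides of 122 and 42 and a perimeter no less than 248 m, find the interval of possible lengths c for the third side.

Triangle inequality alone gives 80 < c < 164.
The perimeter condition gives c ≥ 248 − 122 − 42 = 84.
Intersecting the two: 84 ≤ c < 164.

84 ≤ c < 164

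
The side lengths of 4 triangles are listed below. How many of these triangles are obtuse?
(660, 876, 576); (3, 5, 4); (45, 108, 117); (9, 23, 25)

(660,876,576): 576²+660² = 767376 = 876² → right
(3,5,4): 3²+4² = 25 = 5² → right
(45,108,117): 45²+108² = 13689 = 117² → right
(9,23,25): 9²+23² = 610 < 625 = 25² → obtuse
1 of the 4 is obtuse.

1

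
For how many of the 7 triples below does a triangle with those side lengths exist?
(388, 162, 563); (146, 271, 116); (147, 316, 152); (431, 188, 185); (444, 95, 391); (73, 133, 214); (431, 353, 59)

1

(162,388,563): 162+388 ≤ 563 → not valid
(116,146,271): 116+146 ≤ 271 → not valid
(147,152,316): 147+152 ≤ 316 → not valid
(185,188,431): 185+188 ≤ 431 → not valid
(95,391,444): 95+391 > 444 → valid
(73,133,214): 73+133 ≤ 214 → not valid
(59,353,431): 59+353 ≤ 431 → not valid
1 of the 7 triples forms a triangle.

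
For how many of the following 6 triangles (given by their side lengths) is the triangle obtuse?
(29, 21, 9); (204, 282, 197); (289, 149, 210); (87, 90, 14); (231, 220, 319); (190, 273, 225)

(29,21,9): 9²+21² = 522 < 841 = 29² → obtuse
(204,282,197): 197²+204² = 80425 > 79524 = 282² → acute
(289,149,210): 149²+210² = 66301 < 83521 = 289² → obtuse
(87,90,14): 14²+87² = 7765 < 8100 = 90² → obtuse
(231,220,319): 220²+231² = 101761 = 319² → right
(190,273,225): 190²+225² = 86725 > 74529 = 273² → acute
3 of the 6 are obtuse.

3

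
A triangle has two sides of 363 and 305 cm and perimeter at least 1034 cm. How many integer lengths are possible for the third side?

302

Triangle inequality: 58 < x < 668. Perimeter ≥ 1034 gives x ≥ 1034 − 363 − 305 = 366.
So 366 ≤ x < 668; integers 366 through 667: 302 values.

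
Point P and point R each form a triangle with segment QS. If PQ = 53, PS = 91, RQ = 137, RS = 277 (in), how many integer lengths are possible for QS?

3

From triangle PQS: 38 < QS < 144.
From triangle RQS: 140 < QS < 414.
Intersection: 140 < QS < 144, so integers 141 through 143: 3 values.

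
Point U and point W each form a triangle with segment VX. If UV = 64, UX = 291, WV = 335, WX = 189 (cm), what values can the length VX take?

From triangle UVX: |64 − 291| < VX < 64 + 291, i.e. 227 < VX < 355.
From triangle WVX: 146 < VX < 524.
Both must hold, so VX lies in the intersection.

227 < VX < 355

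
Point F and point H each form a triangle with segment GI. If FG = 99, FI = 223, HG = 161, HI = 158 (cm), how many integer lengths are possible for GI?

From triangle FGI: 124 < GI < 322.
From triangle HGI: 3 < GI < 319.
Intersection: 124 < GI < 319, so integers 125 through 318: 194 values.

194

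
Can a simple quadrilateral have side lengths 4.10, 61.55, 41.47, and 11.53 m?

No

For a quadrilateral, each side must be shorter than the sum of the others.
Here the longest side is 61.55, but the remaining 3 sides sum to only 57.10.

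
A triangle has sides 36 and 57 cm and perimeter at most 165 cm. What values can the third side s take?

Triangle inequality alone gives 21 < s < 93.
The perimeter condition gives s ≤ 165 − 36 − 57 = 72.
Intersecting the two: 21 < s ≤ 72.

21 < s ≤ 72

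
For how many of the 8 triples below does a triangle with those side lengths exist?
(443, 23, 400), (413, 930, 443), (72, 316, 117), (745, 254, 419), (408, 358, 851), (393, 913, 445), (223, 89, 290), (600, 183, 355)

(23,400,443): 23+400 ≤ 443 → not valid
(413,443,930): 413+443 ≤ 930 → not valid
(72,117,316): 72+117 ≤ 316 → not valid
(254,419,745): 254+419 ≤ 745 → not valid
(358,408,851): 358+408 ≤ 851 → not valid
(393,445,913): 393+445 ≤ 913 → not valid
(89,223,290): 89+223 > 290 → valid
(183,355,600): 183+355 ≤ 600 → not valid
1 of the 8 triples forms a triangle.

1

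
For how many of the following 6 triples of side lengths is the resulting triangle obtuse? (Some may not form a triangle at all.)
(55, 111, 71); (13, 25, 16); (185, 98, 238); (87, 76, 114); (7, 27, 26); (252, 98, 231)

(55,111,71): 55²+71² = 8066 < 12321 = 111² → obtuse
(13,25,16): 13²+16² = 425 < 625 = 25² → obtuse
(185,98,238): 98²+185² = 43829 < 56644 = 238² → obtuse
(87,76,114): 76²+87² = 13345 > 12996 = 114² → acute
(7,27,26): 7²+26² = 725 < 729 = 27² → obtuse
(252,98,231): 98²+231² = 62965 < 63504 = 252² → obtuse
5 of the 6 are obtuse.

5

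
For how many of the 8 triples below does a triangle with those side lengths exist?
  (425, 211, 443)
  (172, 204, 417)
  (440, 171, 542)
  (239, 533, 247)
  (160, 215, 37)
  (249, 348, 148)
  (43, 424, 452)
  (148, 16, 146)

5

(211,425,443): 211+425 > 443 → valid
(172,204,417): 172+204 ≤ 417 → not valid
(171,440,542): 171+440 > 542 → valid
(239,247,533): 239+247 ≤ 533 → not valid
(37,160,215): 37+160 ≤ 215 → not valid
(148,249,348): 148+249 > 348 → valid
(43,424,452): 43+424 > 452 → valid
(16,146,148): 16+146 > 148 → valid
5 of the 8 triples form a triangle.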